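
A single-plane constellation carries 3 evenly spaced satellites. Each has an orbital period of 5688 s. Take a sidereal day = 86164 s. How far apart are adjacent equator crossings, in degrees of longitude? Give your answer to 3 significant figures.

7.92°

Single-satellite node shift = (5688.0/86164) × 360° = 23.76°.
With 3 satellites evenly phased, successive equator crossings are 23.76/3 = 7.922° apart.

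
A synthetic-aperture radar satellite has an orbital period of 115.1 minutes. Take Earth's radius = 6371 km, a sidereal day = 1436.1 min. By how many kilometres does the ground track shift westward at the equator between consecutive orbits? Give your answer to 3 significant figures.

T = 115.1 min = 6906.0 s.
During one orbit Earth rotates (6906.0 / 86166) × 360° = 28.85°.
At the equator that is 28.85° × (2π·6371/360) km/° = 28.85 × 111.2 = 3208 km.

3210 km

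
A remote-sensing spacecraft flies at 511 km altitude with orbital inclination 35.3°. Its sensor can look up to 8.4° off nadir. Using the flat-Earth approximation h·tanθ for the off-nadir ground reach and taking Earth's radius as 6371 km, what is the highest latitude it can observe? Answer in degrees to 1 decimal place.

36.0°

For a prograde orbit the ground track reaches latitude ±i = ±35.3°.
Sensor half-swath on the ground ≈ 511·tan(8.4°) = 75 km = 0.68° of latitude.
Maximum observable latitude ≈ 35.3 + 0.68 = 36.0°.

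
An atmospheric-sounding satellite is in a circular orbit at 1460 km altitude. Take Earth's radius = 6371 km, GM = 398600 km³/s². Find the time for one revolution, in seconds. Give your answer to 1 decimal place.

6896.6 seconds

Semi-major axis a = 6371 + 1460 = 7831 km. Period T = 2π√(a³/μ) = 2π√(7831³/398600) = 6896.6 s = 114.94 min.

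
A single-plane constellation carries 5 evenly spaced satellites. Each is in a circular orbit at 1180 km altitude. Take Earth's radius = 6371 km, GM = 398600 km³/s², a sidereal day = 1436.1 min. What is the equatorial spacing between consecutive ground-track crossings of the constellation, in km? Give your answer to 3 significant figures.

Semi-major axis a = 6371 + 1180 = 7551 km. Period T = 2π√(a³/μ) = 2π√(7551³/398600) = 6530.1 s = 108.83 min.
Single-satellite node shift = (6530.1/86166) × 360° = 27.28°.
With 5 satellites evenly phased, successive equator crossings are 27.28/5 = 5.457° apart.
That is 5.457 × 111.2 = 607 km at the equator.

607 km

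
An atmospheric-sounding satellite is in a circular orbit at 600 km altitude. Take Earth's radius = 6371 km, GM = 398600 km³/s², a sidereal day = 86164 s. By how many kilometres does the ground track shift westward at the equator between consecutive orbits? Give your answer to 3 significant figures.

Semi-major axis a = 6371 + 600 = 6971 km. Period T = 2π√(a³/μ) = 2π√(6971³/398600) = 5792.3 s = 96.54 min.
During one orbit Earth rotates (5792.3 / 86164) × 360° = 24.20°.
At the equator that is 24.20° × (2π·6371/360) km/° = 24.20 × 111.2 = 2691 km.

2690 km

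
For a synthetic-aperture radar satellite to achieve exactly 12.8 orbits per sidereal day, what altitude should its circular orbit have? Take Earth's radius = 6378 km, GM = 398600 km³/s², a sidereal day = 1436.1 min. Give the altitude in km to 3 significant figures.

1330 km

Required period T = 86166 / 12.8 = 6731.7 s.
From T = 2π√(a³/μ): a = (μ T²/4π²)^(1/3) = (398600 × 6731.7² / 4π²)^(1/3) = 7706 km.
Altitude h = a − R = 7706 − 6378 = 1328 km.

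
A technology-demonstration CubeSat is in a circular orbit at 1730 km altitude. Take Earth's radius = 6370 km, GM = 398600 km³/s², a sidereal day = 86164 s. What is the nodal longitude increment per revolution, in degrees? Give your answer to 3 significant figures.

30.3°

Semi-major axis a = 6370 + 1730 = 8100 km. Period T = 2π√(a³/μ) = 2π√(8100³/398600) = 7255.0 s = 120.92 min.
During one orbit Earth rotates (7255.0 / 86164) × 360° = 30.31°.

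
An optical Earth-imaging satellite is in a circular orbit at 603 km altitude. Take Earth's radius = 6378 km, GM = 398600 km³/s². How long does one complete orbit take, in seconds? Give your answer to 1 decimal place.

Semi-major axis a = 6378 + 603 = 6981 km. Period T = 2π√(a³/μ) = 2π√(6981³/398600) = 5804.8 s = 96.75 min.

5804.8 seconds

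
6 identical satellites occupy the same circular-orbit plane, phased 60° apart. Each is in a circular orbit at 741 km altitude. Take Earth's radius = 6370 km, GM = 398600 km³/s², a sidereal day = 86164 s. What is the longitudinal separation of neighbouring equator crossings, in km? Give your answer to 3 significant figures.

Semi-major axis a = 6370 + 741 = 7111 km. Period T = 2π√(a³/μ) = 2π√(7111³/398600) = 5967.7 s = 99.46 min.
Single-satellite node shift = (5967.7/86164) × 360° = 24.93°.
With 6 satellites evenly phased, successive equator crossings are 24.93/6 = 4.156° apart.
That is 4.156 × 111.2 = 462 km at the equator.

462 km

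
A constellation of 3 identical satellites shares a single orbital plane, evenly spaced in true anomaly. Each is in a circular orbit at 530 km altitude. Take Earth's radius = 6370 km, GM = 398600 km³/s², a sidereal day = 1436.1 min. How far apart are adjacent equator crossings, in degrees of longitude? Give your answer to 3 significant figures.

7.94°

Semi-major axis a = 6370 + 530 = 6900 km. Period T = 2π√(a³/μ) = 2π√(6900³/398600) = 5704.1 s = 95.07 min.
Single-satellite node shift = (5704.1/86166) × 360° = 23.83°.
With 3 satellites evenly phased, successive equator crossings are 23.83/3 = 7.944° apart.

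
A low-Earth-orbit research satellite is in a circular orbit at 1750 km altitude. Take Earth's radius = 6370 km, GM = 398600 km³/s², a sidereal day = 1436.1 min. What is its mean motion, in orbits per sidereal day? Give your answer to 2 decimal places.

Semi-major axis a = 6370 + 1750 = 8120 km. Period T = 2π√(a³/μ) = 2π√(8120³/398600) = 7281.9 s = 121.37 min.
Orbits per sidereal day = 86166 / 7281.9 = 11.833.

11.83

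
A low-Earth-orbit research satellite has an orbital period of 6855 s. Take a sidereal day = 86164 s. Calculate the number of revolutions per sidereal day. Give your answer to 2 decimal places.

Orbits per sidereal day = 86164 / 6855.0 = 12.570.

12.57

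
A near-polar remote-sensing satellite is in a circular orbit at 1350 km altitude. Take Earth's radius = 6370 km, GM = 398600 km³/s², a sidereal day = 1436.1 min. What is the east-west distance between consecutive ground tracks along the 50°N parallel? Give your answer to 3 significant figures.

Semi-major axis a = 6370 + 1350 = 7720 km. Period T = 2π√(a³/μ) = 2π√(7720³/398600) = 6750.5 s = 112.51 min.
Node shift per orbit = (6750.5/86166) × 360° = 28.20°.
Equatorial spacing = 28.20 × 111.2 km/° = 3136 km.
At 50° latitude, spacing = 3136 × cos(50°) = 2016 km.

2020 km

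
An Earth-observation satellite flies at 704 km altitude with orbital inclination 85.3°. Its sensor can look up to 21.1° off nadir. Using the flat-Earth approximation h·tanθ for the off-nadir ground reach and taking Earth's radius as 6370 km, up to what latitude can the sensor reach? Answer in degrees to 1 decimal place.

87.7°

For a prograde orbit the ground track reaches latitude ±i = ±85.3°.
Sensor half-swath on the ground ≈ 704·tan(21.1°) = 272 km = 2.44° of latitude.
Maximum observable latitude ≈ 85.3 + 2.44 = 87.7°.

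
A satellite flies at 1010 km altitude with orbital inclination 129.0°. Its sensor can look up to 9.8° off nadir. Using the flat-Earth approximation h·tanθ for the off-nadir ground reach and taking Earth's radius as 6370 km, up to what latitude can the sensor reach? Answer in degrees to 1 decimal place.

Retrograde orbit: the ground track reaches ±(180° − i) = ±(180 − 129.0) = ±51.0°.
Sensor half-swath on the ground ≈ 1010·tan(9.8°) = 174 km = 1.57° of latitude.
Maximum observable latitude ≈ 51.0 + 1.57 = 52.6°.

52.6°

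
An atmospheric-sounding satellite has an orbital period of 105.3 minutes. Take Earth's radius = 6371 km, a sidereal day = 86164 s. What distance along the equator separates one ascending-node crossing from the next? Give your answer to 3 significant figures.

2940 km

T = 105.3 min = 6318.0 s.
During one orbit Earth rotates (6318.0 / 86164) × 360° = 26.40°.
At the equator that is 26.40° × (2π·6371/360) km/° = 26.40 × 111.2 = 2935 km.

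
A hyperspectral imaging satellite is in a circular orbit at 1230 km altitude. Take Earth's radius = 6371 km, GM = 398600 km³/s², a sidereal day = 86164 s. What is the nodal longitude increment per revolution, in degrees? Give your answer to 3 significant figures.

27.6°

Semi-major axis a = 6371 + 1230 = 7601 km. Period T = 2π√(a³/μ) = 2π√(7601³/398600) = 6595.0 s = 109.92 min.
During one orbit Earth rotates (6595.0 / 86164) × 360° = 27.55°.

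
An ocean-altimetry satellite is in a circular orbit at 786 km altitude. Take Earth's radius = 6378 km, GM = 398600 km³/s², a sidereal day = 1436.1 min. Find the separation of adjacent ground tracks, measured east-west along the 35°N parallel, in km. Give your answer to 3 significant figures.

Semi-major axis a = 6378 + 786 = 7164 km. Period T = 2π√(a³/μ) = 2π√(7164³/398600) = 6034.5 s = 100.58 min.
Node shift per orbit = (6034.5/86166) × 360° = 25.21°.
Equatorial spacing = 25.21 × 111.3 km/° = 2807 km.
At 35° latitude, spacing = 2807 × cos(35°) = 2299 km.

2300 km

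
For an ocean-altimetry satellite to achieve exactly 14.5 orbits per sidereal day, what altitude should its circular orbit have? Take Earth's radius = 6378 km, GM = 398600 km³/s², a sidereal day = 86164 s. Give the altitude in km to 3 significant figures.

713 km

Required period T = 86164 / 14.5 = 5942.3 s.
From T = 2π√(a³/μ): a = (μ T²/4π²)^(1/3) = (398600 × 5942.3² / 4π²)^(1/3) = 7091 km.
Altitude h = a − R = 7091 − 6378 = 713 km.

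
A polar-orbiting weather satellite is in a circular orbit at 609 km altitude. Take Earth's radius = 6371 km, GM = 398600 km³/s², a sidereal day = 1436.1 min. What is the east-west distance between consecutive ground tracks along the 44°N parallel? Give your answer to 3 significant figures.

Semi-major axis a = 6371 + 609 = 6980 km. Period T = 2π√(a³/μ) = 2π√(6980³/398600) = 5803.6 s = 96.73 min.
Node shift per orbit = (5803.6/86166) × 360° = 24.25°.
Equatorial spacing = 24.25 × 111.2 km/° = 2696 km.
At 44° latitude, spacing = 2696 × cos(44°) = 1939 km.

1940 km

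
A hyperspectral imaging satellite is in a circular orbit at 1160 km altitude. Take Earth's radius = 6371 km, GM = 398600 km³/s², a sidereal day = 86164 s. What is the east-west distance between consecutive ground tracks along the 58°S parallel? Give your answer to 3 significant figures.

Semi-major axis a = 6371 + 1160 = 7531 km. Period T = 2π√(a³/μ) = 2π√(7531³/398600) = 6504.1 s = 108.40 min.
Node shift per orbit = (6504.1/86164) × 360° = 27.17°.
Equatorial spacing = 27.17 × 111.2 km/° = 3022 km.
At 58° latitude, spacing = 3022 × cos(58°) = 1601 km.

1600 km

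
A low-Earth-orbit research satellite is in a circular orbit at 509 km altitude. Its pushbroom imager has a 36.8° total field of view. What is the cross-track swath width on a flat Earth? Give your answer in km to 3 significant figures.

Half-angle = 36.8°/2 = 18.4°.
Swath width ≈ 2h·tan(θ/2) = 2 × 509 × tan(18.4°) = 338.6 km.

339 km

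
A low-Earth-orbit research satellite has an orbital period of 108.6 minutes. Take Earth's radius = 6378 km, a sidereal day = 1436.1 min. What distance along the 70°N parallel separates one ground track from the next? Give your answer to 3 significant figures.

T = 108.6 min = 6516.0 s.
Node shift per orbit = (6516.0/86166) × 360° = 27.22°.
Equatorial spacing = 27.22 × 111.3 km/° = 3030 km.
At 70° latitude, spacing = 3030 × cos(70°) = 1036 km.

1040 km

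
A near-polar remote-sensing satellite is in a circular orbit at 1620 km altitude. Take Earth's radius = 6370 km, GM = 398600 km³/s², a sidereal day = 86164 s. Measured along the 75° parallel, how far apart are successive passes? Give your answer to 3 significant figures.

855 km

Semi-major axis a = 6370 + 1620 = 7990 km. Period T = 2π√(a³/μ) = 2π√(7990³/398600) = 7107.7 s = 118.46 min.
Node shift per orbit = (7107.7/86164) × 360° = 29.70°.
Equatorial spacing = 29.70 × 111.2 km/° = 3302 km.
At 75° latitude, spacing = 3302 × cos(75°) = 855 km.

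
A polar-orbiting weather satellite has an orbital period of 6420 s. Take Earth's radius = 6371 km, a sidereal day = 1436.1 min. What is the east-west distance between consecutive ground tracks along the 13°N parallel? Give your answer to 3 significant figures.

2910 km

Node shift per orbit = (6420.0/86166) × 360° = 26.82°.
Equatorial spacing = 26.82 × 111.2 km/° = 2983 km.
At 13° latitude, spacing = 2983 × cos(13°) = 2906 km.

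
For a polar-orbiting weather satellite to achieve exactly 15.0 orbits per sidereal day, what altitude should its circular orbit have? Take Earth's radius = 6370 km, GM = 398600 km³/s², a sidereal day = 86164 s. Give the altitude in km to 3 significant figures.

Required period T = 86164 / 15.0 = 5744.3 s.
From T = 2π√(a³/μ): a = (μ T²/4π²)^(1/3) = (398600 × 5744.3² / 4π²)^(1/3) = 6932 km.
Altitude h = a − R = 6932 − 6370 = 562 km.

562 km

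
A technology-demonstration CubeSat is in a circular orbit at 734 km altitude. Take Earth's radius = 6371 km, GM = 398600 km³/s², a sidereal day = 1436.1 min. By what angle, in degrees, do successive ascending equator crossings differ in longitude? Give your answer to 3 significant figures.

Semi-major axis a = 6371 + 734 = 7105 km. Period T = 2π√(a³/μ) = 2π√(7105³/398600) = 5960.2 s = 99.34 min.
During one orbit Earth rotates (5960.2 / 86166) × 360° = 24.90°.

24.9°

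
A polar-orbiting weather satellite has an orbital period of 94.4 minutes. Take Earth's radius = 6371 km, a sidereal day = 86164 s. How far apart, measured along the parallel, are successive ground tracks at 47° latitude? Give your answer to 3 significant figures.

T = 94.4 min = 5664.0 s.
Node shift per orbit = (5664.0/86164) × 360° = 23.66°.
Equatorial spacing = 23.66 × 111.2 km/° = 2631 km.
At 47° latitude, spacing = 2631 × cos(47°) = 1795 km.

1790 km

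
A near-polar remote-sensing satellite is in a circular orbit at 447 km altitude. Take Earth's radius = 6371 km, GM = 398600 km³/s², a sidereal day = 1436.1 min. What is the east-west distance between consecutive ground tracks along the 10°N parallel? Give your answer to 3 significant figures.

2560 km

Semi-major axis a = 6371 + 447 = 6818 km. Period T = 2π√(a³/μ) = 2π√(6818³/398600) = 5602.7 s = 93.38 min.
Node shift per orbit = (5602.7/86166) × 360° = 23.41°.
Equatorial spacing = 23.41 × 111.2 km/° = 2603 km.
At 10° latitude, spacing = 2603 × cos(10°) = 2563 km.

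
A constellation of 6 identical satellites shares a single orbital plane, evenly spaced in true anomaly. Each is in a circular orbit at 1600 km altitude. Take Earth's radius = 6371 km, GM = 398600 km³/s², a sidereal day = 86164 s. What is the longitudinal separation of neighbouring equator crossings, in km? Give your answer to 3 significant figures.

Semi-major axis a = 6371 + 1600 = 7971 km. Period T = 2π√(a³/μ) = 2π√(7971³/398600) = 7082.4 s = 118.04 min.
Single-satellite node shift = (7082.4/86164) × 360° = 29.59°.
With 6 satellites evenly phased, successive equator crossings are 29.59/6 = 4.932° apart.
That is 4.932 × 111.2 = 548 km at the equator.

548 km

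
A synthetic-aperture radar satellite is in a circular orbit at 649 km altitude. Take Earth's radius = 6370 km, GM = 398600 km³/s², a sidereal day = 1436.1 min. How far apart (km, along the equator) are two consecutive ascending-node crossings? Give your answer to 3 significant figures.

2720 km

Semi-major axis a = 6370 + 649 = 7019 km. Period T = 2π√(a³/μ) = 2π√(7019³/398600) = 5852.3 s = 97.54 min.
During one orbit Earth rotates (5852.3 / 86166) × 360° = 24.45°.
At the equator that is 24.45° × (2π·6370/360) km/° = 24.45 × 111.2 = 2718 km.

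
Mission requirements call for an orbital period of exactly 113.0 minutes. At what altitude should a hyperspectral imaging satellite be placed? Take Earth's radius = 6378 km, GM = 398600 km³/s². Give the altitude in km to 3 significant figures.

1360 km

T = 113.0 min = 6780.0 s.
From T = 2π√(a³/μ): a = (μ T²/4π²)^(1/3) = (398600 × 6780.0² / 4π²)^(1/3) = 7742 km.
Altitude h = a − R = 7742 − 6378 = 1364 km.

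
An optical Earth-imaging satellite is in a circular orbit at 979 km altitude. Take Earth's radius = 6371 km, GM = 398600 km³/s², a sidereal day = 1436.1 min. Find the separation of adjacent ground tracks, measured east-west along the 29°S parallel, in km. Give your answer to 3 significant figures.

2550 km

Semi-major axis a = 6371 + 979 = 7350 km. Period T = 2π√(a³/μ) = 2π√(7350³/398600) = 6271.1 s = 104.52 min.
Node shift per orbit = (6271.1/86166) × 360° = 26.20°.
Equatorial spacing = 26.20 × 111.2 km/° = 2913 km.
At 29° latitude, spacing = 2913 × cos(29°) = 2548 km.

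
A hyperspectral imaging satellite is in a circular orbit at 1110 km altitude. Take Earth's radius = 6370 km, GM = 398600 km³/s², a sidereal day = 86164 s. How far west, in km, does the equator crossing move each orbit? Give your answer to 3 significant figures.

2990 km

Semi-major axis a = 6370 + 1110 = 7480 km. Period T = 2π√(a³/μ) = 2π√(7480³/398600) = 6438.2 s = 107.30 min.
During one orbit Earth rotates (6438.2 / 86164) × 360° = 26.90°.
At the equator that is 26.90° × (2π·6370/360) km/° = 26.90 × 111.2 = 2991 km.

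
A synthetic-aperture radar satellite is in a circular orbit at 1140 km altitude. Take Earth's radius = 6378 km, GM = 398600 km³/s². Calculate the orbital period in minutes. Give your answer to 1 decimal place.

108.1 min

Semi-major axis a = 6378 + 1140 = 7518 km. Period T = 2π√(a³/μ) = 2π√(7518³/398600) = 6487.3 s = 108.12 min.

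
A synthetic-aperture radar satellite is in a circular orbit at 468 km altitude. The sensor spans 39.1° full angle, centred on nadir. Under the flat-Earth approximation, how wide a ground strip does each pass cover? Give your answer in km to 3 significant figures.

Half-angle = 39.1°/2 = 19.55°.
Swath width ≈ 2h·tan(θ/2) = 2 × 468 × tan(19.55°) = 332.4 km.

332 km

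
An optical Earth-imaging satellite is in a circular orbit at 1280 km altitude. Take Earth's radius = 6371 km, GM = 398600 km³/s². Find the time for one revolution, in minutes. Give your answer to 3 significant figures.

Semi-major axis a = 6371 + 1280 = 7651 km. Period T = 2π√(a³/μ) = 2π√(7651³/398600) = 6660.2 s = 111.00 min.

111 min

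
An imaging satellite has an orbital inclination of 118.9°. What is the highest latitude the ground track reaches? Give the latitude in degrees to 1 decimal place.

Retrograde orbit: the ground track reaches ±(180° − i) = ±(180 − 118.9) = ±61.1°.

61.1°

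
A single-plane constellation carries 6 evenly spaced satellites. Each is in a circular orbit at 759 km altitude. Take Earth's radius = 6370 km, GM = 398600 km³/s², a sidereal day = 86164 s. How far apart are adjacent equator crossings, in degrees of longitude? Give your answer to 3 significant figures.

4.17°

Semi-major axis a = 6370 + 759 = 7129 km. Period T = 2π√(a³/μ) = 2π√(7129³/398600) = 5990.4 s = 99.84 min.
Single-satellite node shift = (5990.4/86164) × 360° = 25.03°.
With 6 satellites evenly phased, successive equator crossings are 25.03/6 = 4.171° apart.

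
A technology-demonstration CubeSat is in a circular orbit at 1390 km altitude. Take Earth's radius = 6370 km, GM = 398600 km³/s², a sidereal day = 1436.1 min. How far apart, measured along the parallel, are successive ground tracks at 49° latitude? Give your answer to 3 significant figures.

2070 km

Semi-major axis a = 6370 + 1390 = 7760 km. Period T = 2π√(a³/μ) = 2π√(7760³/398600) = 6803.1 s = 113.38 min.
Node shift per orbit = (6803.1/86166) × 360° = 28.42°.
Equatorial spacing = 28.42 × 111.2 km/° = 3160 km.
At 49° latitude, spacing = 3160 × cos(49°) = 2073 km.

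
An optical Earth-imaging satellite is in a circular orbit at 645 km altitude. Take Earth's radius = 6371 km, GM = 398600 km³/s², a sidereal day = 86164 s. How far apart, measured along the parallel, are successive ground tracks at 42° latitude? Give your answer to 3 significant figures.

2020 km

Semi-major axis a = 6371 + 645 = 7016 km. Period T = 2π√(a³/μ) = 2π√(7016³/398600) = 5848.5 s = 97.48 min.
Node shift per orbit = (5848.5/86164) × 360° = 24.44°.
Equatorial spacing = 24.44 × 111.2 km/° = 2717 km.
At 42° latitude, spacing = 2717 × cos(42°) = 2019 km.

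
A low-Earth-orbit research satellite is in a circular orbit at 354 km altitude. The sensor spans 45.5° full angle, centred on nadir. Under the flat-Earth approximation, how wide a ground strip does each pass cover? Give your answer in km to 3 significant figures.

Half-angle = 45.5°/2 = 22.75°.
Swath width ≈ 2h·tan(θ/2) = 2 × 354 × tan(22.75°) = 296.9 km.

297 km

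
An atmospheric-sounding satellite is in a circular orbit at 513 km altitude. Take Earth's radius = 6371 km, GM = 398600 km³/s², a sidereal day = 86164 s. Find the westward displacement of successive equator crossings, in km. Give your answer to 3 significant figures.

2640 km

Semi-major axis a = 6371 + 513 = 6884 km. Period T = 2π√(a³/μ) = 2π√(6884³/398600) = 5684.2 s = 94.74 min.
During one orbit Earth rotates (5684.2 / 86164) × 360° = 23.75°.
At the equator that is 23.75° × (2π·6371/360) km/° = 23.75 × 111.2 = 2641 km.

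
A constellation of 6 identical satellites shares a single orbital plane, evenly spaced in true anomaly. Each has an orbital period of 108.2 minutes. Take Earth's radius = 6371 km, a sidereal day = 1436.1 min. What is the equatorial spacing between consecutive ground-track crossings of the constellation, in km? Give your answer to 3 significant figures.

T = 108.2 min = 6492.0 s.
Single-satellite node shift = (6492.0/86166) × 360° = 27.12°.
With 6 satellites evenly phased, successive equator crossings are 27.12/6 = 4.521° apart.
That is 4.521 × 111.2 = 503 km at the equator.

503 km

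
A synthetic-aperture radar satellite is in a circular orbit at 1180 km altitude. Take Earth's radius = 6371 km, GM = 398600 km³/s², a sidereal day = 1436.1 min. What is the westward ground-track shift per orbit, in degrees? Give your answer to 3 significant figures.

Semi-major axis a = 6371 + 1180 = 7551 km. Period T = 2π√(a³/μ) = 2π√(7551³/398600) = 6530.1 s = 108.83 min.
During one orbit Earth rotates (6530.1 / 86166) × 360° = 27.28°.

27.3°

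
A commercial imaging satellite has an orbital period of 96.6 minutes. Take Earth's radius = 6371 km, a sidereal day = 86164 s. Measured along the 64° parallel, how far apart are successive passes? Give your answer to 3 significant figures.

1180 km

T = 96.6 min = 5796.0 s.
Node shift per orbit = (5796.0/86164) × 360° = 24.22°.
Equatorial spacing = 24.22 × 111.2 km/° = 2693 km.
At 64° latitude, spacing = 2693 × cos(64°) = 1180 km.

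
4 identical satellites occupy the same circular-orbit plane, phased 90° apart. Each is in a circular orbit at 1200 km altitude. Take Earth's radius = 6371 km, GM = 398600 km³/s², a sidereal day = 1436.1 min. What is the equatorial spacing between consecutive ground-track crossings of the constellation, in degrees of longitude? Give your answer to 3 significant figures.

Semi-major axis a = 6371 + 1200 = 7571 km. Period T = 2π√(a³/μ) = 2π√(7571³/398600) = 6556.0 s = 109.27 min.
Single-satellite node shift = (6556.0/86166) × 360° = 27.39°.
With 4 satellites evenly phased, successive equator crossings are 27.39/4 = 6.848° apart.

6.85°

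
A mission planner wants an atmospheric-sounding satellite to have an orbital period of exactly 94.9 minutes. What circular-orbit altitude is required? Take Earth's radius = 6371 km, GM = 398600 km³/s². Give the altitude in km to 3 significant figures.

T = 94.9 min = 5694.0 s.
From T = 2π√(a³/μ): a = (μ T²/4π²)^(1/3) = (398600 × 5694.0² / 4π²)^(1/3) = 6892 km.
Altitude h = a − R = 6892 − 6371 = 521 km.

521 km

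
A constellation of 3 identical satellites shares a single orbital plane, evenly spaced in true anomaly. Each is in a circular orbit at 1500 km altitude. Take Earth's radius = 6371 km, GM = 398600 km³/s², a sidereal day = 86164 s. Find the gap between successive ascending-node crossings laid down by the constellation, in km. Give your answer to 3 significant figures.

Semi-major axis a = 6371 + 1500 = 7871 km. Period T = 2π√(a³/μ) = 2π√(7871³/398600) = 6949.5 s = 115.83 min.
Single-satellite node shift = (6949.5/86164) × 360° = 29.04°.
With 3 satellites evenly phased, successive equator crossings are 29.04/3 = 9.679° apart.
That is 9.679 × 111.2 = 1076 km at the equator.

1080 km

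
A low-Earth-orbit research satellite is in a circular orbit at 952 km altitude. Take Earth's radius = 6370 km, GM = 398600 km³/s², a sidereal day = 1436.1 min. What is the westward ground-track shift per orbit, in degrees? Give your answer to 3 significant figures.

26.1°

Semi-major axis a = 6370 + 952 = 7322 km. Period T = 2π√(a³/μ) = 2π√(7322³/398600) = 6235.3 s = 103.92 min.
During one orbit Earth rotates (6235.3 / 86166) × 360° = 26.05°.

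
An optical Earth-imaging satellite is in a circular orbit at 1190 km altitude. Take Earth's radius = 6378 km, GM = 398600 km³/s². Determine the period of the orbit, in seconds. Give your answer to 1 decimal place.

Semi-major axis a = 6378 + 1190 = 7568 km. Period T = 2π√(a³/μ) = 2π√(7568³/398600) = 6552.1 s = 109.20 min.

6552.1 seconds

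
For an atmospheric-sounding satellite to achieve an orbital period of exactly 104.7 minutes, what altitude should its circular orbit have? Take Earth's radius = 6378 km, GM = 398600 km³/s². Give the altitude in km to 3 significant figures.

981 km

T = 104.7 min = 6282.0 s.
From T = 2π√(a³/μ): a = (μ T²/4π²)^(1/3) = (398600 × 6282.0² / 4π²)^(1/3) = 7359 km.
Altitude h = a − R = 7359 − 6378 = 981 km.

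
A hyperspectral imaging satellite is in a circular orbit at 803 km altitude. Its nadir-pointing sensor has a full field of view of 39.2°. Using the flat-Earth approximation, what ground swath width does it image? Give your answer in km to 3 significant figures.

572 km

Half-angle = 39.2°/2 = 19.6°.
Swath width ≈ 2h·tan(θ/2) = 2 × 803 × tan(19.6°) = 571.9 km.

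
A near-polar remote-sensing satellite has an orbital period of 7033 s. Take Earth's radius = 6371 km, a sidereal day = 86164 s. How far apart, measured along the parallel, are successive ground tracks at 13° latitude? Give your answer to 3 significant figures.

Node shift per orbit = (7033.0/86164) × 360° = 29.38°.
Equatorial spacing = 29.38 × 111.2 km/° = 3267 km.
At 13° latitude, spacing = 3267 × cos(13°) = 3184 km.

3180 km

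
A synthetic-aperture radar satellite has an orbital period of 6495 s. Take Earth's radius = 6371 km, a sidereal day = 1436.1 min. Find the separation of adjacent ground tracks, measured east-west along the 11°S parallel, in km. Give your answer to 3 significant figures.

Node shift per orbit = (6495.0/86166) × 360° = 27.14°.
Equatorial spacing = 27.14 × 111.2 km/° = 3017 km.
At 11° latitude, spacing = 3017 × cos(11°) = 2962 km.

2960 km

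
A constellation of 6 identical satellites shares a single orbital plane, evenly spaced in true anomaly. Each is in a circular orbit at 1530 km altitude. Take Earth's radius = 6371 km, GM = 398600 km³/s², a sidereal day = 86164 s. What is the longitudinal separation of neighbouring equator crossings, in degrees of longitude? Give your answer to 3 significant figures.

4.87°

Semi-major axis a = 6371 + 1530 = 7901 km. Period T = 2π√(a³/μ) = 2π√(7901³/398600) = 6989.3 s = 116.49 min.
Single-satellite node shift = (6989.3/86164) × 360° = 29.20°.
With 6 satellites evenly phased, successive equator crossings are 29.20/6 = 4.867° apart.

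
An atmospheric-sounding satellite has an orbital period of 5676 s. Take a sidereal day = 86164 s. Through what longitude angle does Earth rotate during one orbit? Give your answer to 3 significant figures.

During one orbit Earth rotates (5676.0 / 86164) × 360° = 23.71°.

23.7°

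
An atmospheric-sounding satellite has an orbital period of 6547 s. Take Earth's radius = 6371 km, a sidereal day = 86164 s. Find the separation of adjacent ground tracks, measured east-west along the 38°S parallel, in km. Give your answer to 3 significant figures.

2400 km

Node shift per orbit = (6547.0/86164) × 360° = 27.35°.
Equatorial spacing = 27.35 × 111.2 km/° = 3042 km.
At 38° latitude, spacing = 3042 × cos(38°) = 2397 km.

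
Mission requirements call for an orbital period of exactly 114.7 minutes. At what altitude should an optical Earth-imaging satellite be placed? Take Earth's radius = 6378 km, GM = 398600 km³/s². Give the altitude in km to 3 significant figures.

1440 km

T = 114.7 min = 6882.0 s.
From T = 2π√(a³/μ): a = (μ T²/4π²)^(1/3) = (398600 × 6882.0² / 4π²)^(1/3) = 7820 km.
Altitude h = a − R = 7820 − 6378 = 1442 km.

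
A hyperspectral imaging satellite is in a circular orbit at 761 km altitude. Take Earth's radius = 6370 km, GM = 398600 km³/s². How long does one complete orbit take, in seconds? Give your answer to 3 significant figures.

5990 seconds

Semi-major axis a = 6370 + 761 = 7131 km. Period T = 2π√(a³/μ) = 2π√(7131³/398600) = 5992.9 s = 99.88 min.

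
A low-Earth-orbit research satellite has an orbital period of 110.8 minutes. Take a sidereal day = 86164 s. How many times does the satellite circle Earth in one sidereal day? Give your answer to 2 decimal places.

12.96

T = 110.8 min = 6648.0 s.
Orbits per sidereal day = 86164 / 6648.0 = 12.961.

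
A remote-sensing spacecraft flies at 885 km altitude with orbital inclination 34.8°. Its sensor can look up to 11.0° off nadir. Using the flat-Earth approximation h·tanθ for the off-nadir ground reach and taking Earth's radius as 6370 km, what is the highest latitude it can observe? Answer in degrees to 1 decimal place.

For a prograde orbit the ground track reaches latitude ±i = ±34.8°.
Sensor half-swath on the ground ≈ 885·tan(11.0°) = 172 km = 1.55° of latitude.
Maximum observable latitude ≈ 34.8 + 1.55 = 36.3°.

36.3°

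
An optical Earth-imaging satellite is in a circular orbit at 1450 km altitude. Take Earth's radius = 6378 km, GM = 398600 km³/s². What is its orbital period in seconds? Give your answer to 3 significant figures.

6890 seconds

Semi-major axis a = 6378 + 1450 = 7828 km. Period T = 2π√(a³/μ) = 2π√(7828³/398600) = 6892.7 s = 114.88 min.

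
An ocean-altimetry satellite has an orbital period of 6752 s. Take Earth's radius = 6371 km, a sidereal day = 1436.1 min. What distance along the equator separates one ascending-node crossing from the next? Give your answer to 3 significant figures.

During one orbit Earth rotates (6752.0 / 86166) × 360° = 28.21°.
At the equator that is 28.21° × (2π·6371/360) km/° = 28.21 × 111.2 = 3137 km.

3140 km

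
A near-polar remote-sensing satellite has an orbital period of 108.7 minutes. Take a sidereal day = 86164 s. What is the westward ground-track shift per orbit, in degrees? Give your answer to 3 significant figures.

27.2°

T = 108.7 min = 6522.0 s.
During one orbit Earth rotates (6522.0 / 86164) × 360° = 27.25°.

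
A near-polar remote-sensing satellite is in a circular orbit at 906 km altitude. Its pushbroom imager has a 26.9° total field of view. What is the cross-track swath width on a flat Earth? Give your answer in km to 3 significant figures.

Half-angle = 26.9°/2 = 13.45°.
Swath width ≈ 2h·tan(θ/2) = 2 × 906 × tan(13.45°) = 433.4 km.

433 km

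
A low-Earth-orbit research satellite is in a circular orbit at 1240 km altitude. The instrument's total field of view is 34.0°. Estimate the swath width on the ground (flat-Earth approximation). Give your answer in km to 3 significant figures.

758 km

Half-angle = 34.0°/2 = 17°.
Swath width ≈ 2h·tan(θ/2) = 2 × 1240 × tan(17°) = 758.2 km.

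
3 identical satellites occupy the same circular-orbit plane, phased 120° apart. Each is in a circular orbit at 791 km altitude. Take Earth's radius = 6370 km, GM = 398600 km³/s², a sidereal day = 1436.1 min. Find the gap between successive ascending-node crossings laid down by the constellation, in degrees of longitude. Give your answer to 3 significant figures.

Semi-major axis a = 6370 + 791 = 7161 km. Period T = 2π√(a³/μ) = 2π√(7161³/398600) = 6030.8 s = 100.51 min.
Single-satellite node shift = (6030.8/86166) × 360° = 25.20°.
With 3 satellites evenly phased, successive equator crossings are 25.20/3 = 8.399° apart.

8.40°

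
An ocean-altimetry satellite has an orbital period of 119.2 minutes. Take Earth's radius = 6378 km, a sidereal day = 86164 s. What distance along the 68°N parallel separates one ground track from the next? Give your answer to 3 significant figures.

T = 119.2 min = 7152.0 s.
Node shift per orbit = (7152.0/86164) × 360° = 29.88°.
Equatorial spacing = 29.88 × 111.3 km/° = 3326 km.
At 68° latitude, spacing = 3326 × cos(68°) = 1246 km.

1250 km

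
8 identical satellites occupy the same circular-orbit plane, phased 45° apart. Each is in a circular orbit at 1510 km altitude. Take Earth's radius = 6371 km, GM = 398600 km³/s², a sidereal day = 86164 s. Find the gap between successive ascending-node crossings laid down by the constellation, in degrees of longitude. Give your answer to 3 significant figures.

Semi-major axis a = 6371 + 1510 = 7881 km. Period T = 2π√(a³/μ) = 2π√(7881³/398600) = 6962.8 s = 116.05 min.
Single-satellite node shift = (6962.8/86164) × 360° = 29.09°.
With 8 satellites evenly phased, successive equator crossings are 29.09/8 = 3.636° apart.

3.64°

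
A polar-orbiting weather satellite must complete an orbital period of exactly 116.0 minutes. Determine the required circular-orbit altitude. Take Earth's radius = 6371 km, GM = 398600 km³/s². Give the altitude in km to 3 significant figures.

1510 km

T = 116.0 min = 6960.0 s.
From T = 2π√(a³/μ): a = (μ T²/4π²)^(1/3) = (398600 × 6960.0² / 4π²)^(1/3) = 7879 km.
Altitude h = a − R = 7879 − 6371 = 1508 km.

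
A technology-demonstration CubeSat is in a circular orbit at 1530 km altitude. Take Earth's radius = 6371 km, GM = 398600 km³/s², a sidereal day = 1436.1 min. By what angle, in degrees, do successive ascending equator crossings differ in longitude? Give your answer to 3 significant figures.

29.2°

Semi-major axis a = 6371 + 1530 = 7901 km. Period T = 2π√(a³/μ) = 2π√(7901³/398600) = 6989.3 s = 116.49 min.
During one orbit Earth rotates (6989.3 / 86166) × 360° = 29.20°.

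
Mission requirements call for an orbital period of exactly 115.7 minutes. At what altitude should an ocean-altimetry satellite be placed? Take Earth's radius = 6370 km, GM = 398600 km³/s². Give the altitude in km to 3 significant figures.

1500 km

T = 115.7 min = 6942.0 s.
From T = 2π√(a³/μ): a = (μ T²/4π²)^(1/3) = (398600 × 6942.0² / 4π²)^(1/3) = 7865 km.
Altitude h = a − R = 7865 − 6370 = 1495 km.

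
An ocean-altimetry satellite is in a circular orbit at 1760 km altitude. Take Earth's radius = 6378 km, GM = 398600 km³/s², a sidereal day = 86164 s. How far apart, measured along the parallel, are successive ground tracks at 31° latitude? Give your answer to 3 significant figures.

Semi-major axis a = 6378 + 1760 = 8138 km. Period T = 2π√(a³/μ) = 2π√(8138³/398600) = 7306.1 s = 121.77 min.
Node shift per orbit = (7306.1/86164) × 360° = 30.53°.
Equatorial spacing = 30.53 × 111.3 km/° = 3398 km.
At 31° latitude, spacing = 3398 × cos(31°) = 2913 km.

2910 km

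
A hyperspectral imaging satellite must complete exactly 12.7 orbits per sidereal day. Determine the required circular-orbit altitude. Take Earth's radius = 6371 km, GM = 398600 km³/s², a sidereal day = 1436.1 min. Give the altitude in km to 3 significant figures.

1380 km

Required period T = 86166 / 12.7 = 6784.7 s.
From T = 2π√(a³/μ): a = (μ T²/4π²)^(1/3) = (398600 × 6784.7² / 4π²)^(1/3) = 7746 km.
Altitude h = a − R = 7746 − 6371 = 1375 km.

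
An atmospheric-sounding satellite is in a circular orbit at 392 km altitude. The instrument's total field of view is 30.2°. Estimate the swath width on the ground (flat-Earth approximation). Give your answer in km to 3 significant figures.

212 km

Half-angle = 30.2°/2 = 15.1°.
Swath width ≈ 2h·tan(θ/2) = 2 × 392 × tan(15.1°) = 211.5 km.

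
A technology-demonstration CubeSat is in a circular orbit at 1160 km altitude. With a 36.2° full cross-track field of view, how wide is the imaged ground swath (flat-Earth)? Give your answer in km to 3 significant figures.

758 km

Half-angle = 36.2°/2 = 18.1°.
Swath width ≈ 2h·tan(θ/2) = 2 × 1160 × tan(18.1°) = 758.3 km.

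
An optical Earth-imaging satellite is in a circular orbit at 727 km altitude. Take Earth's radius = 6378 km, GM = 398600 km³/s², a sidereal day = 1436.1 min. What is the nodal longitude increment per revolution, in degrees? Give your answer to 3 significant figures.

24.9°

Semi-major axis a = 6378 + 727 = 7105 km. Period T = 2π√(a³/μ) = 2π√(7105³/398600) = 5960.2 s = 99.34 min.
During one orbit Earth rotates (5960.2 / 86166) × 360° = 24.90°.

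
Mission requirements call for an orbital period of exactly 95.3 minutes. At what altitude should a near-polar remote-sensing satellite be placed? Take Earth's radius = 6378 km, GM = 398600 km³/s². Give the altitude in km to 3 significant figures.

T = 95.3 min = 5718.0 s.
From T = 2π√(a³/μ): a = (μ T²/4π²)^(1/3) = (398600 × 5718.0² / 4π²)^(1/3) = 6911 km.
Altitude h = a − R = 6911 − 6378 = 533 km.

533 km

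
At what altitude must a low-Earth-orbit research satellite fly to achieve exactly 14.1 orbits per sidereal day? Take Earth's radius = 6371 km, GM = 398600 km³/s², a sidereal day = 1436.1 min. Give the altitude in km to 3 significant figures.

Required period T = 86166 / 14.1 = 6111.1 s.
From T = 2π√(a³/μ): a = (μ T²/4π²)^(1/3) = (398600 × 6111.1² / 4π²)^(1/3) = 7224 km.
Altitude h = a − R = 7224 − 6371 = 853 km.

853 km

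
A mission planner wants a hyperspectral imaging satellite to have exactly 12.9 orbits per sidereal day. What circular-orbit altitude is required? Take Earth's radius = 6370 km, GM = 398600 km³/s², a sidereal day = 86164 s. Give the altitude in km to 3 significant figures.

Required period T = 86164 / 12.9 = 6679.4 s.
From T = 2π√(a³/μ): a = (μ T²/4π²)^(1/3) = (398600 × 6679.4² / 4π²)^(1/3) = 7666 km.
Altitude h = a − R = 7666 − 6370 = 1296 km.

1300 km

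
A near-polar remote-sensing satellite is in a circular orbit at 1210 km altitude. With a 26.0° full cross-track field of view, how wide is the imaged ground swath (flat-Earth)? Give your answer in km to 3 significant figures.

Half-angle = 26.0°/2 = 13°.
Swath width ≈ 2h·tan(θ/2) = 2 × 1210 × tan(13°) = 558.7 km.

559 km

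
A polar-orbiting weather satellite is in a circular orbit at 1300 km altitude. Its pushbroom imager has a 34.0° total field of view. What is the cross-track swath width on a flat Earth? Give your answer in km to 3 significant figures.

795 km

Half-angle = 34.0°/2 = 17°.
Swath width ≈ 2h·tan(θ/2) = 2 × 1300 × tan(17°) = 794.9 km.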